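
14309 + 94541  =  108850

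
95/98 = 95/98 = 0.97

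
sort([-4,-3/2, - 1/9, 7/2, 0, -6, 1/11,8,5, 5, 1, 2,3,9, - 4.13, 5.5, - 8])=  [ - 8, - 6, - 4.13 , - 4, - 3/2,-1/9,0, 1/11, 1, 2,3, 7/2,5, 5, 5.5, 8, 9]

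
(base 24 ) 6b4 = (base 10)3724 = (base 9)5087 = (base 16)E8C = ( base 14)1500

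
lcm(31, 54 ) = 1674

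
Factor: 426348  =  2^2*3^2*13^1*911^1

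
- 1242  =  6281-7523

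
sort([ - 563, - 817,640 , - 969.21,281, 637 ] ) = [ - 969.21,-817, - 563,281, 637,640]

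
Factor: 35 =5^1*7^1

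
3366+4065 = 7431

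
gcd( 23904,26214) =6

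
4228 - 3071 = 1157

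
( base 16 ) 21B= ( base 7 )1400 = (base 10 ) 539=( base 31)hc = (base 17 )1EC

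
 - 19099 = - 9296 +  - 9803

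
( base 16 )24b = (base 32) IB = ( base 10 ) 587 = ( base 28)kr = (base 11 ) 494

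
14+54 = 68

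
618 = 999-381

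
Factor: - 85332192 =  - 2^5*3^1*11^1*19^1*4253^1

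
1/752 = 1/752  =  0.00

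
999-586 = 413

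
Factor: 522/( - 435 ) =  - 6/5 = - 2^1 * 3^1*  5^(-1)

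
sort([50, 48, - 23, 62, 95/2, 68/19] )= [ - 23, 68/19,95/2,48,50, 62 ]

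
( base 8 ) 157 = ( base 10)111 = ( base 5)421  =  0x6f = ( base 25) 4B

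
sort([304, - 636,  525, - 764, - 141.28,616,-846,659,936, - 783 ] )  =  [ - 846, - 783, - 764, - 636, - 141.28,304, 525,616,659, 936]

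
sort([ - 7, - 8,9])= [ -8, - 7  ,  9 ] 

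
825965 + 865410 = 1691375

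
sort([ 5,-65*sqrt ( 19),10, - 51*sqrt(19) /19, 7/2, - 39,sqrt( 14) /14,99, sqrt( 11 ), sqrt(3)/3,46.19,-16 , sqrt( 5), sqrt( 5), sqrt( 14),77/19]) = [  -  65*sqrt(19), -39,-16, - 51 * sqrt(19) /19,  sqrt( 14) /14,  sqrt( 3)/3, sqrt ( 5),sqrt( 5), sqrt(11), 7/2, sqrt (14), 77/19,5,10, 46.19, 99]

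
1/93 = 1/93 = 0.01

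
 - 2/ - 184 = 1/92 = 0.01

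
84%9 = 3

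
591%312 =279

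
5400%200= 0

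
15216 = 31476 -16260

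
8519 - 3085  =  5434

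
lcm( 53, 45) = 2385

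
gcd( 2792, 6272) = 8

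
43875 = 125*351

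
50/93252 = 25/46626 = 0.00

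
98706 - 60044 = 38662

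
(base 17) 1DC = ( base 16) 20a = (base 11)435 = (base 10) 522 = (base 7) 1344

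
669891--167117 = 837008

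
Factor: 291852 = 2^2*3^2*11^2*67^1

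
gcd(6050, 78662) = 2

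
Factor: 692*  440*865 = 263375200 = 2^5*5^2*11^1*173^2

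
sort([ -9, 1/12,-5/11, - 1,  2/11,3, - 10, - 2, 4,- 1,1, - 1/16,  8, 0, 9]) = [ - 10, - 9, - 2,  -  1, - 1, - 5/11, - 1/16,0, 1/12, 2/11 , 1,3, 4,8,9]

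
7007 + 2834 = 9841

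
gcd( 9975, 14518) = 7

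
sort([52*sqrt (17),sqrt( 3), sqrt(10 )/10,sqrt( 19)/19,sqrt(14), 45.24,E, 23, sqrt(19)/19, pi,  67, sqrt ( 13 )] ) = [ sqrt(19) /19,sqrt( 19)/19,sqrt (10 )/10,sqrt( 3 ), E,pi , sqrt( 13),sqrt(14),23, 45.24, 67,52 * sqrt(17)]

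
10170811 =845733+9325078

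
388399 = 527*737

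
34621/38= 911 + 3/38 = 911.08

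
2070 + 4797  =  6867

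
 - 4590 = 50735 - 55325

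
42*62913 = 2642346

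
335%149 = 37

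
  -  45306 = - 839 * 54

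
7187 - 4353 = 2834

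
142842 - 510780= - 367938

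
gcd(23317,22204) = 7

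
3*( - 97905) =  - 293715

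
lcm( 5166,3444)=10332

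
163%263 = 163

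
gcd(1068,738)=6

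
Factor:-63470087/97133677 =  - 23^1*521^( - 1)*1321^1* 2089^1 * 186437^( - 1 )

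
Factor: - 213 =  - 3^1*71^1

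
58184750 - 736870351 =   -  678685601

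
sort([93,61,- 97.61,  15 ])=[  -  97.61 , 15, 61, 93] 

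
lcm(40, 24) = 120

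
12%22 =12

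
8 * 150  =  1200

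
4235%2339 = 1896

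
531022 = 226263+304759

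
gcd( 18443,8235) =1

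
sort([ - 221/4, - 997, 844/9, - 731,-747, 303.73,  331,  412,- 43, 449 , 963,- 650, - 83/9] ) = [ - 997, - 747,-731, - 650, - 221/4,-43, - 83/9, 844/9,303.73,331, 412, 449 , 963]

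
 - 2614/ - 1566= 1307/783 = 1.67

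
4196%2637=1559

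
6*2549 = 15294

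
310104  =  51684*6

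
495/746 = 495/746 = 0.66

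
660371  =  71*9301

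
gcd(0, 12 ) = 12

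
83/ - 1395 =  - 1 + 1312/1395 = -0.06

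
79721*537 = 42810177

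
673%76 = 65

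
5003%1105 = 583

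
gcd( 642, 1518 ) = 6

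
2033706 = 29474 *69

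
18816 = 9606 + 9210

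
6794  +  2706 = 9500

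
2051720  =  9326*220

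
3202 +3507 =6709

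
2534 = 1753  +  781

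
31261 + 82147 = 113408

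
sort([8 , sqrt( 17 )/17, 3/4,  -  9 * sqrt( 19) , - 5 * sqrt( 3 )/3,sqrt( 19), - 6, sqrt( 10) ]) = [ -9*sqrt (19), -6, - 5 * sqrt( 3)/3, sqrt( 17 ) /17,3/4, sqrt (10), sqrt( 19 ) , 8 ] 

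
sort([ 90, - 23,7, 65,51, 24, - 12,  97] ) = [  -  23  , - 12, 7, 24, 51, 65, 90,97]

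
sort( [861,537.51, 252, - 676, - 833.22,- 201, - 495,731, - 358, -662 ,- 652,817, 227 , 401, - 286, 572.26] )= [-833.22, - 676, - 662, - 652,- 495, - 358, - 286, - 201, 227, 252, 401, 537.51,572.26, 731 , 817,861]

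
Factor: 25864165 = 5^1*149^2*233^1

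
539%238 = 63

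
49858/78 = 24929/39  =  639.21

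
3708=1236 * 3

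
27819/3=9273 = 9273.00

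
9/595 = 9/595 = 0.02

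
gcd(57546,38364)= 19182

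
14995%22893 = 14995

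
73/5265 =73/5265=0.01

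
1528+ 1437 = 2965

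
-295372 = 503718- 799090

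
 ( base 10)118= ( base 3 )11101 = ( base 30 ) 3S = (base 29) 42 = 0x76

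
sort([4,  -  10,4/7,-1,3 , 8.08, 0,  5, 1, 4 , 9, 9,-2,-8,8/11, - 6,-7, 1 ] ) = [-10,-8,-7, - 6, - 2, - 1, 0, 4/7,8/11,  1,1, 3,  4, 4, 5,8.08, 9, 9]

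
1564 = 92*17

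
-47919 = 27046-74965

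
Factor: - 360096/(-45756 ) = 2^3 * 3^( - 1)*11^2*41^(  -  1) = 968/123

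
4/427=4/427 = 0.01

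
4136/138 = 29 + 67/69 = 29.97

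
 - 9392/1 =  - 9392 = -9392.00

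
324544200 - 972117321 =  - 647573121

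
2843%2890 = 2843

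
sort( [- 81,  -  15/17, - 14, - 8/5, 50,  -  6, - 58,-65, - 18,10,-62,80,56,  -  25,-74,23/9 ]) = [-81,-74, -65, - 62,-58, - 25,- 18,  -  14 , - 6, - 8/5,-15/17 , 23/9, 10,50,56, 80 ]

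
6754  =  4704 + 2050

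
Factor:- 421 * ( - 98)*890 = 2^2*5^1*7^2*89^1*421^1 = 36719620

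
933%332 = 269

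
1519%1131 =388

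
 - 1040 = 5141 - 6181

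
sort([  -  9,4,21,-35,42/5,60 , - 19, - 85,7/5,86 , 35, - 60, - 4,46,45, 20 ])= [-85,-60,-35, - 19, - 9, - 4, 7/5,4,42/5, 20,21,35,  45, 46 , 60,86] 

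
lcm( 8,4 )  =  8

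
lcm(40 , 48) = 240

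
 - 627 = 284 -911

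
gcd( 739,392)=1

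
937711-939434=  -1723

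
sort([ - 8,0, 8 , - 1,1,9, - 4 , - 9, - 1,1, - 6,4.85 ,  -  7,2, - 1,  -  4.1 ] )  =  [ - 9, - 8, - 7, - 6, - 4.1, -4, - 1, - 1, - 1, 0,1, 1,2,4.85  ,  8,9] 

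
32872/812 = 1174/29 = 40.48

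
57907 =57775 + 132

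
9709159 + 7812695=17521854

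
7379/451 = 16+163/451 = 16.36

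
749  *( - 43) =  - 32207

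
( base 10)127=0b1111111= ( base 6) 331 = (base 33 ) 3s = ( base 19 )6D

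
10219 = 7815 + 2404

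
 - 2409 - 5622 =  - 8031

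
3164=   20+3144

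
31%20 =11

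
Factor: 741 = 3^1*13^1*19^1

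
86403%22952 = 17547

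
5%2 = 1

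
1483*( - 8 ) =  - 11864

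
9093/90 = 101 + 1/30 = 101.03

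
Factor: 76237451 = 601^1 * 126851^1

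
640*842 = 538880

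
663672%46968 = 6120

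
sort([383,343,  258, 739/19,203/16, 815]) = [ 203/16,739/19, 258, 343,383,815]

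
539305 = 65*8297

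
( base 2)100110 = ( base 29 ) 19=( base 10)38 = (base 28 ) 1A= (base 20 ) 1I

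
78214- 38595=39619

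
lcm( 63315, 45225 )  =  316575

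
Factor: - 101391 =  - 3^1*33797^1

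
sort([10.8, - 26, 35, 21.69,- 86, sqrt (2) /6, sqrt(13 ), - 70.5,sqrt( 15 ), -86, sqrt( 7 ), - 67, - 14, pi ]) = [ - 86 ,  -  86, - 70.5, - 67,  -  26, - 14,  sqrt( 2 )/6,sqrt(7 ),pi,sqrt( 13 ),sqrt( 15), 10.8,21.69 , 35]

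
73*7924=578452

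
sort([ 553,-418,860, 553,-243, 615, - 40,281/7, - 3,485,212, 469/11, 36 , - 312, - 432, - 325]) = [ - 432 , - 418, - 325 , - 312 ,-243 ,-40, - 3,  36, 281/7 , 469/11 , 212, 485,553,553,615, 860 ] 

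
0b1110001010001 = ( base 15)2234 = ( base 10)7249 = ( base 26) ail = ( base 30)81j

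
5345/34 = 5345/34=157.21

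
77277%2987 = 2602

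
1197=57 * 21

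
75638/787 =75638/787 = 96.11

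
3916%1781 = 354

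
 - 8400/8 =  - 1050= -  1050.00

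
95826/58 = 1652 + 5/29 = 1652.17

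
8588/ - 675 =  - 8588/675 = - 12.72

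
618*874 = 540132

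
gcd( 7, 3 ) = 1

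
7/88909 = 7/88909 = 0.00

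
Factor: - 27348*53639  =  - 1466919372 =- 2^2*3^1*43^1*53^1* 53639^1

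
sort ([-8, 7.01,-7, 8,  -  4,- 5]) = [ - 8,  -  7,-5, - 4,7.01, 8]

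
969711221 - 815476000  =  154235221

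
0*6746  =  0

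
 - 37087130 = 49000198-86087328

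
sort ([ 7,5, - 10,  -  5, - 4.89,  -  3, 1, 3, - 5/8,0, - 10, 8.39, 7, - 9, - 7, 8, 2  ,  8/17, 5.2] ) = [ - 10, -10,-9, - 7  , - 5, - 4.89, - 3, - 5/8, 0, 8/17, 1, 2,3, 5,  5.2,7, 7, 8, 8.39 ]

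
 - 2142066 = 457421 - 2599487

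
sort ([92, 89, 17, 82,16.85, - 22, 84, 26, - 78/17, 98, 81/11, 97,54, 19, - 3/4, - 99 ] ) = [ - 99, - 22, - 78/17, - 3/4, 81/11,16.85, 17, 19, 26,54, 82, 84, 89,92,  97,98]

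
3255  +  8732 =11987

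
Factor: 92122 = 2^1*46061^1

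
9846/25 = 9846/25=393.84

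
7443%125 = 68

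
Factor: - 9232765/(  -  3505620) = 1846553/701124 = 2^( - 2 )*3^( - 1) * 19^1*58427^( - 1 ) * 97187^1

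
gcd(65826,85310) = 2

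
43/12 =3 + 7/12 = 3.58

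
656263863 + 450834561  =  1107098424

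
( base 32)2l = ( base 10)85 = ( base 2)1010101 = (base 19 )49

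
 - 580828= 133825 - 714653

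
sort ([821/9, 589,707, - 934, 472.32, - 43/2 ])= [ - 934, - 43/2,821/9, 472.32 , 589,707]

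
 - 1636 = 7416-9052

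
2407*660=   1588620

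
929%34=11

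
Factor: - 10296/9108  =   - 2^1*13^1*23^( - 1) = - 26/23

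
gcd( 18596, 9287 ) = 1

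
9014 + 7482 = 16496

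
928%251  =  175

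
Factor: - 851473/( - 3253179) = 3^( - 1 )*7^2*  293^ (- 1)*3701^(  -  1)* 17377^1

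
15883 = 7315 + 8568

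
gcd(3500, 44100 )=700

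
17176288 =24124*712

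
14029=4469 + 9560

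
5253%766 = 657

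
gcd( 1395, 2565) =45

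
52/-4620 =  -1 + 1142/1155 = - 0.01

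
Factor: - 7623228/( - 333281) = 2^2*3^1*13^ ( - 1)*31^ (-1)*137^1 * 827^( - 1 )*4637^1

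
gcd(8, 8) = 8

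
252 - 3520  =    -  3268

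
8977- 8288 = 689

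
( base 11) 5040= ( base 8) 15053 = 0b1101000101011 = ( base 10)6699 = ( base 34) 5r1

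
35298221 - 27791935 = 7506286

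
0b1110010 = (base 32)3i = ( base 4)1302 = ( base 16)72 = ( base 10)114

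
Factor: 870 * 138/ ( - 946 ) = -60030/473 = -2^1 * 3^2*5^1 * 11^( - 1)*23^1*29^1 *43^(  -  1)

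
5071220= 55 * 92204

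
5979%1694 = 897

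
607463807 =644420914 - 36957107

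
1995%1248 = 747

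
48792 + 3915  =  52707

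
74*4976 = 368224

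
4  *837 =3348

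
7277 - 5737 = 1540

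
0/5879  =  0= 0.00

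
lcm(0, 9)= 0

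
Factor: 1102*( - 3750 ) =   -  4132500 = - 2^2*3^1*5^4*19^1*29^1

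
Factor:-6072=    - 2^3  *  3^1*11^1*23^1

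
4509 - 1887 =2622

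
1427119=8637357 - 7210238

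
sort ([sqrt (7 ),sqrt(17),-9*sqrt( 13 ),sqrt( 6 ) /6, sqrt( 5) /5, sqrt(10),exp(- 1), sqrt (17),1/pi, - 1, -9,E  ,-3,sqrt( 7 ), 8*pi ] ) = [-9*sqrt( 13), - 9, - 3,-1, 1/pi, exp( - 1), sqrt (6)/6, sqrt (5)/5, sqrt(7) , sqrt( 7), E, sqrt(10), sqrt (17), sqrt (17), 8* pi ] 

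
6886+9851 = 16737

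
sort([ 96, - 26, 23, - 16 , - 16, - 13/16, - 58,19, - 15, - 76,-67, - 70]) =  [ - 76, - 70, - 67, - 58, - 26, - 16 , - 16, - 15, - 13/16,  19, 23,  96]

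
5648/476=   1412/119= 11.87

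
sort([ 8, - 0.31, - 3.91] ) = [-3.91, - 0.31, 8]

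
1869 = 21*89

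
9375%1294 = 317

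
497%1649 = 497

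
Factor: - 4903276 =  - 2^2 * 7^1*17^1 * 10301^1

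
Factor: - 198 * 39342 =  - 7789716 = - 2^2*3^3 *11^1*79^1*83^1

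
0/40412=0  =  0.00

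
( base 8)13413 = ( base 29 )70c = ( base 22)C43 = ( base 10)5899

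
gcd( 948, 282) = 6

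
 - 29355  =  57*( - 515)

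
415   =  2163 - 1748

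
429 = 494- 65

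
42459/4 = 10614 + 3/4 = 10614.75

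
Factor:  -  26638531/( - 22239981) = 3^( - 3)*23^1*823703^(  -  1)*1158197^1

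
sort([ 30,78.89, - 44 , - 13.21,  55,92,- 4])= [ - 44, - 13.21, - 4,30, 55,  78.89,92] 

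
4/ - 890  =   - 2/445 = - 0.00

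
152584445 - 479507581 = -326923136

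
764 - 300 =464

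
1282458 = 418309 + 864149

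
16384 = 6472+9912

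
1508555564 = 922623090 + 585932474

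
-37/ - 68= 37/68 =0.54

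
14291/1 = 14291 = 14291.00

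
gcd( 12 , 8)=4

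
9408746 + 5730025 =15138771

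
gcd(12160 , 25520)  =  80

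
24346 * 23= 559958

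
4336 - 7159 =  -2823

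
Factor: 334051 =29^1*11519^1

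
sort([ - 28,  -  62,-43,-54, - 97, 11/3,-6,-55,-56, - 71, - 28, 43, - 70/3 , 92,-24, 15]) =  [ - 97 , - 71, - 62, - 56,  -  55,-54, - 43, - 28, - 28, - 24, - 70/3,-6,11/3, 15, 43, 92] 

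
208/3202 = 104/1601 = 0.06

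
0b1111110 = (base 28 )4E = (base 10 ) 126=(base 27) 4I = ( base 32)3u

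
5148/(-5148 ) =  - 1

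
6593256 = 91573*72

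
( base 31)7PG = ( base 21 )h10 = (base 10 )7518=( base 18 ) 153C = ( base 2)1110101011110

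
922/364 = 461/182 = 2.53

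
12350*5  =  61750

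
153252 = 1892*81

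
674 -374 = 300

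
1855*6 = 11130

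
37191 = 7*5313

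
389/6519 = 389/6519= 0.06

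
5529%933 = 864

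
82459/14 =82459/14 = 5889.93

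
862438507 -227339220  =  635099287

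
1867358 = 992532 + 874826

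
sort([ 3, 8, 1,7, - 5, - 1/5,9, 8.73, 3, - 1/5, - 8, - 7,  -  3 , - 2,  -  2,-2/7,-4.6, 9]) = [- 8, -7, -5,-4.6  , - 3, - 2,-2,  -  2/7,  -  1/5, - 1/5, 1, 3, 3, 7,8, 8.73,9, 9 ] 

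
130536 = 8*16317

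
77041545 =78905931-1864386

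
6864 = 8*858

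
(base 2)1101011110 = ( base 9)1157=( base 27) 14P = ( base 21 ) 1K1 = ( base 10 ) 862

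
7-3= 4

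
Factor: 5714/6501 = 2^1 * 3^( - 1 )*11^( - 1 )*197^( - 1 )*2857^1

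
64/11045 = 64/11045 = 0.01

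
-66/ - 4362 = 11/727 = 0.02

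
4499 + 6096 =10595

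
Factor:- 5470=-2^1*5^1*547^1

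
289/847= 289/847 = 0.34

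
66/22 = 3 = 3.00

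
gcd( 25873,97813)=1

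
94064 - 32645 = 61419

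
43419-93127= -49708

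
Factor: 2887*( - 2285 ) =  - 6596795 = -5^1* 457^1* 2887^1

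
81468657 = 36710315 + 44758342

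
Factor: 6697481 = 7^1 *19^1*37^1 * 1361^1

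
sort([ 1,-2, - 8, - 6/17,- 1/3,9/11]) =[ - 8, - 2, - 6/17, - 1/3,9/11,1]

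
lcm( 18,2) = 18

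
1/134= 1/134=0.01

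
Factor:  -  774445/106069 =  - 5^1*7^2 * 29^1 * 73^ ( - 1 ) * 109^1*1453^ ( - 1 )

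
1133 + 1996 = 3129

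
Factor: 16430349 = 3^1 * 13^2*23^1*1409^1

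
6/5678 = 3/2839 = 0.00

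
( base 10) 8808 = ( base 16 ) 2268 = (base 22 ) i48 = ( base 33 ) 82u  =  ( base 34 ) 7L2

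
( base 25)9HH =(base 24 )acj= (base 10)6067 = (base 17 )13gf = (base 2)1011110110011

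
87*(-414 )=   -  36018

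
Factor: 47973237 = 3^1*13^1 * 683^1*1801^1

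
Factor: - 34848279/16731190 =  - 2^( - 1 )*3^3*5^( - 1 )*7^( - 1 )*137^1*9421^1  *  239017^ ( - 1)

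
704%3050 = 704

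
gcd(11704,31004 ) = 4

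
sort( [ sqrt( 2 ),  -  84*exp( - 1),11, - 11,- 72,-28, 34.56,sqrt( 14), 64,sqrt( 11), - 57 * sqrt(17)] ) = [ - 57*sqrt( 17), - 72 ,-84*exp( - 1), - 28, - 11, sqrt( 2), sqrt ( 11),sqrt( 14), 11,34.56,64] 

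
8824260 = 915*9644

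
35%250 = 35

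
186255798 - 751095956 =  - 564840158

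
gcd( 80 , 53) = 1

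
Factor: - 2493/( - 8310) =2^( - 1 ) *3^1*5^( - 1) = 3/10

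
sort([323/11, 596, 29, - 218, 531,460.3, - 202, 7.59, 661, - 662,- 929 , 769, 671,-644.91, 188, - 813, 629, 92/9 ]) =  [- 929, - 813, - 662, - 644.91, - 218,-202 , 7.59, 92/9, 29, 323/11,188, 460.3, 531,596, 629, 661 , 671 , 769] 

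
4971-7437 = -2466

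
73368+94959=168327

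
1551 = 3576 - 2025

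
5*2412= 12060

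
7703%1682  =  975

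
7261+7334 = 14595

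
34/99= 34/99 = 0.34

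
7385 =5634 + 1751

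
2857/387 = 7 + 148/387  =  7.38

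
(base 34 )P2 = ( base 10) 852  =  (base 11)705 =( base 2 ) 1101010100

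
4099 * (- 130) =-532870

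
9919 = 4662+5257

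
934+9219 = 10153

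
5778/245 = 23+143/245=23.58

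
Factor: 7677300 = 2^2*3^1*5^2*157^1 * 163^1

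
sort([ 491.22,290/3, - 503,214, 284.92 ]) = [-503,290/3 , 214,  284.92,491.22] 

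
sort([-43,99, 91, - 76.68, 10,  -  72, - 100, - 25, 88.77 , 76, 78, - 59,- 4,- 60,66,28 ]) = [ - 100,  -  76.68, - 72, - 60,- 59, - 43, - 25, - 4,10, 28, 66,76,78,88.77,91,99]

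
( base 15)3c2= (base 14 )453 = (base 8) 1531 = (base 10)857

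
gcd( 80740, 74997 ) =1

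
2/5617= 2/5617= 0.00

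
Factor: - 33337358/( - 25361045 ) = 2^1*5^( - 1)*283^( - 1) * 1201^1*13879^1*17923^( - 1 )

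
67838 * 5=339190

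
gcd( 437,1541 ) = 23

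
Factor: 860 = 2^2 * 5^1 * 43^1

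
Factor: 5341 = 7^2*109^1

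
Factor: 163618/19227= 2^1 * 3^( - 1 )*7^1* 17^( - 1)*31^1 = 434/51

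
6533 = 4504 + 2029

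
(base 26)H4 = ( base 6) 2022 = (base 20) 126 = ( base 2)110111110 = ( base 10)446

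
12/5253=4/1751 =0.00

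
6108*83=506964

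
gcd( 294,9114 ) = 294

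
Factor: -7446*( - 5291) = 39396786 = 2^1*3^1*11^1*13^1*17^1*37^1*73^1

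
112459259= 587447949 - 474988690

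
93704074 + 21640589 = 115344663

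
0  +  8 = 8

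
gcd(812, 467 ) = 1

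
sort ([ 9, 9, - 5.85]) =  [-5.85,9, 9 ] 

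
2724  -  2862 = - 138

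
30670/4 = 15335/2=7667.50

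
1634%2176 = 1634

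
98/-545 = - 1 + 447/545 = -  0.18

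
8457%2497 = 966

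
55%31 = 24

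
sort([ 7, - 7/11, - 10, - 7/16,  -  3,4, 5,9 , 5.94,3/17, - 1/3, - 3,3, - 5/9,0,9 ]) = [ - 10,-3, - 3,-7/11,  -  5/9, - 7/16, - 1/3,0,3/17,3,4 , 5, 5.94 , 7 , 9, 9] 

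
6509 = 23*283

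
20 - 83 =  - 63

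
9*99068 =891612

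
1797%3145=1797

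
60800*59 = 3587200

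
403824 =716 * 564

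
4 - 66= - 62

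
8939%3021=2897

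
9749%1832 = 589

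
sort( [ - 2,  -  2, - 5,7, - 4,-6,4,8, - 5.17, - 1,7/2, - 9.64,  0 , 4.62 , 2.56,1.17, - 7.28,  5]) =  [ - 9.64, - 7.28, - 6, -5.17, - 5, - 4, - 2 ,  -  2, - 1,  0, 1.17,  2.56, 7/2,4,4.62,  5,7,8]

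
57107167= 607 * 94081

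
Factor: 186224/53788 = 412/119  =  2^2*7^ (  -  1)*17^( - 1)*103^1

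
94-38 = 56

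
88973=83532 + 5441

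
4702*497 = 2336894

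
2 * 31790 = 63580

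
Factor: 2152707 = 3^1*739^1*971^1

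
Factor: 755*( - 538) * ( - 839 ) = 340793410 = 2^1*5^1*151^1*269^1*839^1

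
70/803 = 70/803 = 0.09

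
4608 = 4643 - 35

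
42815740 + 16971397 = 59787137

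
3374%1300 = 774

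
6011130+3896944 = 9908074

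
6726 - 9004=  - 2278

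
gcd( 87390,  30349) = 1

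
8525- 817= 7708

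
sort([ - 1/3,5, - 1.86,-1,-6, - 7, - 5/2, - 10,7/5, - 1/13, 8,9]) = [ - 10, - 7 ,- 6, - 5/2,-1.86, - 1,-1/3, - 1/13, 7/5,5,8, 9 ]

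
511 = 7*73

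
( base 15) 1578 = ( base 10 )4613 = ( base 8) 11005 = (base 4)1020011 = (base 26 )6lb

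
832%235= 127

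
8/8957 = 8/8957 = 0.00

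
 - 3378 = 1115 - 4493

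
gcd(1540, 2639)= 7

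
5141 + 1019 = 6160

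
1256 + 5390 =6646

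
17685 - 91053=-73368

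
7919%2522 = 353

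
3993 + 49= 4042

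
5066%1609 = 239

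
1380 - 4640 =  - 3260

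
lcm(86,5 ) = 430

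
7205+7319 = 14524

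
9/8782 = 9/8782 = 0.00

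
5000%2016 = 968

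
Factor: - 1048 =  - 2^3*131^1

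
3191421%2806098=385323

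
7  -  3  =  4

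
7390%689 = 500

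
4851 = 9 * 539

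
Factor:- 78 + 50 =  - 2^2*7^1 = - 28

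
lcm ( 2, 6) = 6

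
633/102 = 6 + 7/34 = 6.21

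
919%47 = 26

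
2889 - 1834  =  1055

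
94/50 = 1 + 22/25 = 1.88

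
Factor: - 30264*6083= - 2^3*3^1 * 7^1*11^1 * 13^1*79^1*97^1 = - 184095912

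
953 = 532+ 421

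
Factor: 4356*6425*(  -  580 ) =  - 2^4*3^2*5^3*11^2*  29^1*257^1 = -16232634000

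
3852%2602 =1250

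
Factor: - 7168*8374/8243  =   - 2^11*7^1*53^1 * 79^1*8243^( - 1) = - 60024832/8243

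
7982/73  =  7982/73 = 109.34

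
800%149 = 55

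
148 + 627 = 775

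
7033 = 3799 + 3234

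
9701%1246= 979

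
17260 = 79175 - 61915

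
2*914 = 1828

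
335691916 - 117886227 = 217805689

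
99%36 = 27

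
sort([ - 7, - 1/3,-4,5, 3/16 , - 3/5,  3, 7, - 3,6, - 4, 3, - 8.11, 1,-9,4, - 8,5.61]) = [ - 9,  -  8.11, - 8, - 7,-4,-4, - 3, - 3/5,  -  1/3,3/16 , 1, 3,3, 4,  5,  5.61,6, 7]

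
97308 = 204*477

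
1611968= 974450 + 637518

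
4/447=4/447 =0.01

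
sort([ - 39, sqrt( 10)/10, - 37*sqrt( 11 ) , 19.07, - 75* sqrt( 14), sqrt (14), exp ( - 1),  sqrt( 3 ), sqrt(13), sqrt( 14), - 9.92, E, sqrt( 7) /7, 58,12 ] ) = [ - 75*sqrt(14 ),- 37 *sqrt(11), - 39, - 9.92, sqrt( 10) /10, exp( - 1),sqrt( 7) /7, sqrt( 3),E, sqrt( 13 ), sqrt(  14), sqrt( 14), 12, 19.07, 58 ] 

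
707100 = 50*14142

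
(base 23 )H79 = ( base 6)110231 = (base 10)9163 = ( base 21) kg7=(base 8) 21713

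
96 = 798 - 702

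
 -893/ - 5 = 178 + 3/5 = 178.60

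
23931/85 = 281+46/85 = 281.54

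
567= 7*81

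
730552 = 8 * 91319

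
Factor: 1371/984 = 2^( - 3 )*41^( - 1) * 457^1 = 457/328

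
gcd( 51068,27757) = 1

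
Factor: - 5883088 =-2^4*17^1*43^1*503^1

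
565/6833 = 565/6833 = 0.08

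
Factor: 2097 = 3^2*233^1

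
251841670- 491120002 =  - 239278332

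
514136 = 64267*8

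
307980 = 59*5220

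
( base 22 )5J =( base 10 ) 129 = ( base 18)73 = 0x81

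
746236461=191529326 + 554707135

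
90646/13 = 90646/13 = 6972.77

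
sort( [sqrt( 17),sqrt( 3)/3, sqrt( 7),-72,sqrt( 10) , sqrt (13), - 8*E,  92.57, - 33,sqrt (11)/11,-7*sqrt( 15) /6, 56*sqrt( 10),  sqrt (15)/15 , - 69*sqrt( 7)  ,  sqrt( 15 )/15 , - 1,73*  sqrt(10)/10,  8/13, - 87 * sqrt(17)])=[ - 87*sqrt( 17 ), - 69*sqrt( 7), - 72, -33,-8 * E, - 7 *sqrt(15)/6, -1,sqrt( 15 ) /15,sqrt( 15)/15,sqrt( 11)/11, sqrt( 3)/3,8/13 , sqrt( 7 ) , sqrt( 10),sqrt( 13 ),sqrt( 17),73*sqrt( 10)/10, 92.57,56 *sqrt( 10 )]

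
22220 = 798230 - 776010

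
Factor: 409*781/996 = 2^( - 2)*3^( - 1)*11^1 * 71^1*83^(-1)*409^1 = 319429/996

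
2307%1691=616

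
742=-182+924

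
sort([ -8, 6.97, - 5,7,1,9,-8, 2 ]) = [ - 8,- 8,-5, 1, 2, 6.97,7,9 ]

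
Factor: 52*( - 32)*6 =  - 9984 = -2^8*3^1*13^1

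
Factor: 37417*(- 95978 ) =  - 3591208826 = -2^1 * 17^1*31^1*37^1*71^1*1297^1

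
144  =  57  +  87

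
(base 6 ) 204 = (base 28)2K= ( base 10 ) 76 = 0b1001100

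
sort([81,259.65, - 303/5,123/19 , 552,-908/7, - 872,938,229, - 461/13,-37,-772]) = [-872, - 772 , - 908/7, - 303/5, - 37, - 461/13,123/19, 81, 229,  259.65 , 552 , 938]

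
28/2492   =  1/89 =0.01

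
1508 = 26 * 58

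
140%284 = 140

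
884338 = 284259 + 600079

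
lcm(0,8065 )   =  0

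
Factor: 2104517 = 73^1*127^1*227^1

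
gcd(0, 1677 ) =1677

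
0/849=0 = 0.00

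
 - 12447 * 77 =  - 958419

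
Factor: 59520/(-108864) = -310/567 = - 2^1 * 3^(  -  4) * 5^1*7^( - 1)*31^1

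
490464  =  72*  6812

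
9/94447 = 9/94447 = 0.00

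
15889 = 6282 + 9607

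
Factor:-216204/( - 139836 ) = 419/271 =271^( - 1 )*419^1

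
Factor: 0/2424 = 0 = 0^1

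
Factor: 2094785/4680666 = 2^(-1 )*3^( - 5)*5^1*7^1*11^1*5441^1*9631^( - 1)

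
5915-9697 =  - 3782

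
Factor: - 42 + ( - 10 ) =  - 52 = - 2^2*13^1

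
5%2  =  1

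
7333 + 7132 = 14465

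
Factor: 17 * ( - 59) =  - 17^1*59^1 = - 1003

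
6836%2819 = 1198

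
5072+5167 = 10239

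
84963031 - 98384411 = - 13421380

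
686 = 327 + 359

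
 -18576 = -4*4644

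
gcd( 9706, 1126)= 2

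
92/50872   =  23/12718 = 0.00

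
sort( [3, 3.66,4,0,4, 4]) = [ 0, 3,3.66,4,4,  4]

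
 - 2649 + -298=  - 2947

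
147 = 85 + 62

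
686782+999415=1686197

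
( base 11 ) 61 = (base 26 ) 2F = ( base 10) 67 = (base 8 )103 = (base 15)47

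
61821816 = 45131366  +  16690450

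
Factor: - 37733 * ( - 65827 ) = 97^1*389^1 * 65827^1=2483850191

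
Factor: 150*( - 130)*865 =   -  2^2*3^1 * 5^4* 13^1 * 173^1 = - 16867500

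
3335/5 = 667 = 667.00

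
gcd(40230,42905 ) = 5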